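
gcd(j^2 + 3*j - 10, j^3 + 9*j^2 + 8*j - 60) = j^2 + 3*j - 10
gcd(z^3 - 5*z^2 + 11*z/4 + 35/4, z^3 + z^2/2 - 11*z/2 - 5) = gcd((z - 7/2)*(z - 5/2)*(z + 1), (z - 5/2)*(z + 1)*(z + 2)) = z^2 - 3*z/2 - 5/2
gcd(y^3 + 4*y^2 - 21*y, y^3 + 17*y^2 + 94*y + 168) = y + 7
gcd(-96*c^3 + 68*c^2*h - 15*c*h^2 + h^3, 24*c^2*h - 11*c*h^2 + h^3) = 24*c^2 - 11*c*h + h^2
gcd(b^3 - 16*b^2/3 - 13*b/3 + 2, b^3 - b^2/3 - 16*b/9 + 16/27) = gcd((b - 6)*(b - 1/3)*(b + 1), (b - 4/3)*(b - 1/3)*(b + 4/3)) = b - 1/3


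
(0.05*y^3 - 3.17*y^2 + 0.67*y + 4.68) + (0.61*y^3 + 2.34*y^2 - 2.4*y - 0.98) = 0.66*y^3 - 0.83*y^2 - 1.73*y + 3.7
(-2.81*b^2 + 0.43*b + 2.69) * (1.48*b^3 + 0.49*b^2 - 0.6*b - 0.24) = -4.1588*b^5 - 0.7405*b^4 + 5.8779*b^3 + 1.7345*b^2 - 1.7172*b - 0.6456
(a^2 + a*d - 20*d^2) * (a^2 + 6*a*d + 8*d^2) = a^4 + 7*a^3*d - 6*a^2*d^2 - 112*a*d^3 - 160*d^4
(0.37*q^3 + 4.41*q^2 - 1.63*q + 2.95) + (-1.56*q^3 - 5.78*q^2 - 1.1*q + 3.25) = -1.19*q^3 - 1.37*q^2 - 2.73*q + 6.2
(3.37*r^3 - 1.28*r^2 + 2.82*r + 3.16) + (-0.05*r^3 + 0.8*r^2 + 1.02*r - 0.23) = 3.32*r^3 - 0.48*r^2 + 3.84*r + 2.93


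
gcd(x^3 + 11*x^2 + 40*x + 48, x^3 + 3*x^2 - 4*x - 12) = x + 3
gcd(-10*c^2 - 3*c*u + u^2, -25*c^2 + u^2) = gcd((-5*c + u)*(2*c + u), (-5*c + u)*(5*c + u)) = -5*c + u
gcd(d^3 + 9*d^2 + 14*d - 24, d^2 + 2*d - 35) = 1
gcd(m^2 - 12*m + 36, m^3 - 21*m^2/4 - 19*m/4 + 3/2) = m - 6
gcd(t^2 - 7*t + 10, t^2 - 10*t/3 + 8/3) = t - 2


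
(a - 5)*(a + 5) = a^2 - 25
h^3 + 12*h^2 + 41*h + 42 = (h + 2)*(h + 3)*(h + 7)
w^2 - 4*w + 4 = (w - 2)^2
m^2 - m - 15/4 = (m - 5/2)*(m + 3/2)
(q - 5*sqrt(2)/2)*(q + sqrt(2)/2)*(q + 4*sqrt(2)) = q^3 + 2*sqrt(2)*q^2 - 37*q/2 - 10*sqrt(2)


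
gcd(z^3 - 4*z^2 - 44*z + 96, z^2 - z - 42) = z + 6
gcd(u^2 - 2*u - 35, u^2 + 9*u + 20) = u + 5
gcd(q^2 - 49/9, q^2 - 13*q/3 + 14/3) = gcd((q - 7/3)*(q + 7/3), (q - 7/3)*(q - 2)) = q - 7/3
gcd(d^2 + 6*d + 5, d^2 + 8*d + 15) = d + 5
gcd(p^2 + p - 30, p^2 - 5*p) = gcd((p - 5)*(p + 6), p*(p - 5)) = p - 5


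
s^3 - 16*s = s*(s - 4)*(s + 4)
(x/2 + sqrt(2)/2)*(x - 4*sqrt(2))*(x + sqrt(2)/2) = x^3/2 - 5*sqrt(2)*x^2/4 - 11*x/2 - 2*sqrt(2)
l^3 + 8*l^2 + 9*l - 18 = (l - 1)*(l + 3)*(l + 6)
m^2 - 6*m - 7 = (m - 7)*(m + 1)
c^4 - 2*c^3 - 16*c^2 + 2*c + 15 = (c - 5)*(c - 1)*(c + 1)*(c + 3)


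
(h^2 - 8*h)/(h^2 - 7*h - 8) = h/(h + 1)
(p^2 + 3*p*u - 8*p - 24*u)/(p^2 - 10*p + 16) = (p + 3*u)/(p - 2)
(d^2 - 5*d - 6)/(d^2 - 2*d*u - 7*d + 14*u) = (d^2 - 5*d - 6)/(d^2 - 2*d*u - 7*d + 14*u)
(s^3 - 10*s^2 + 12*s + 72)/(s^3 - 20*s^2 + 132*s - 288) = (s + 2)/(s - 8)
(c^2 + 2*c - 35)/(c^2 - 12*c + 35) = (c + 7)/(c - 7)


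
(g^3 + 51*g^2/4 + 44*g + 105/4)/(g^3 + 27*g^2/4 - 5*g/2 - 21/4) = (g + 5)/(g - 1)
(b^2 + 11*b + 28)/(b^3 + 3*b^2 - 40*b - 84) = (b + 4)/(b^2 - 4*b - 12)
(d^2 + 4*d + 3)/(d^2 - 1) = (d + 3)/(d - 1)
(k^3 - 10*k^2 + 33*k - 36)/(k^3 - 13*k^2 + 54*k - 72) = (k - 3)/(k - 6)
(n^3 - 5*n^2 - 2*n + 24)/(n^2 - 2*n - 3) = (n^2 - 2*n - 8)/(n + 1)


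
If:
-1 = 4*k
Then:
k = -1/4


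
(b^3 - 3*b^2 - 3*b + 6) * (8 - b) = -b^4 + 11*b^3 - 21*b^2 - 30*b + 48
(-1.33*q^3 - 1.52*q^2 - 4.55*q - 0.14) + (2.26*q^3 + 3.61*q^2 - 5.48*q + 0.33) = 0.93*q^3 + 2.09*q^2 - 10.03*q + 0.19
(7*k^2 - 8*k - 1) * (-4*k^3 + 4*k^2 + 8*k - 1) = -28*k^5 + 60*k^4 + 28*k^3 - 75*k^2 + 1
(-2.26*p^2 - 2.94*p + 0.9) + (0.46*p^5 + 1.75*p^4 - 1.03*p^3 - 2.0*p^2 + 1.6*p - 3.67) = 0.46*p^5 + 1.75*p^4 - 1.03*p^3 - 4.26*p^2 - 1.34*p - 2.77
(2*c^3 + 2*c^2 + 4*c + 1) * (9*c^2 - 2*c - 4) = 18*c^5 + 14*c^4 + 24*c^3 - 7*c^2 - 18*c - 4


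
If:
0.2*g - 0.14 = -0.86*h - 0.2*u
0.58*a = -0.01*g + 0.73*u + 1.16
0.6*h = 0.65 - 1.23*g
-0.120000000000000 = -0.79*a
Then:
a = 0.15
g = 0.32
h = 0.43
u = -1.46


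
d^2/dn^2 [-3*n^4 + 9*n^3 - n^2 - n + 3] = -36*n^2 + 54*n - 2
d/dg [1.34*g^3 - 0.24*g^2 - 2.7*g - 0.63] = 4.02*g^2 - 0.48*g - 2.7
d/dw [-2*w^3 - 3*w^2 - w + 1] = -6*w^2 - 6*w - 1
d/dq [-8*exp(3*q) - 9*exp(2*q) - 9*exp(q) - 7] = (-24*exp(2*q) - 18*exp(q) - 9)*exp(q)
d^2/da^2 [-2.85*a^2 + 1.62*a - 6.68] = -5.70000000000000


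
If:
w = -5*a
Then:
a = -w/5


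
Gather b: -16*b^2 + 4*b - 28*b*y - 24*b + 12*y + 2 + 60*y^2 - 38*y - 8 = -16*b^2 + b*(-28*y - 20) + 60*y^2 - 26*y - 6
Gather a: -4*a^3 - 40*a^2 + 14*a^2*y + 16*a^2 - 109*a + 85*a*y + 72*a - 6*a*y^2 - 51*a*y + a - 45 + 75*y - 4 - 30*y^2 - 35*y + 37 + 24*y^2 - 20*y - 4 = -4*a^3 + a^2*(14*y - 24) + a*(-6*y^2 + 34*y - 36) - 6*y^2 + 20*y - 16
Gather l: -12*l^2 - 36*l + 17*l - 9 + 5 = -12*l^2 - 19*l - 4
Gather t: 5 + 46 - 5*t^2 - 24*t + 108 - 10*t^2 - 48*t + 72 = -15*t^2 - 72*t + 231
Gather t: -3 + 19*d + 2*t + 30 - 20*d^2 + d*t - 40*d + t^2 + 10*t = -20*d^2 - 21*d + t^2 + t*(d + 12) + 27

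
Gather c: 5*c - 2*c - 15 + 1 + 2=3*c - 12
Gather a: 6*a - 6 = 6*a - 6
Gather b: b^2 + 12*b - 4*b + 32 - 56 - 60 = b^2 + 8*b - 84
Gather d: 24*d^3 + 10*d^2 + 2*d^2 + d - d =24*d^3 + 12*d^2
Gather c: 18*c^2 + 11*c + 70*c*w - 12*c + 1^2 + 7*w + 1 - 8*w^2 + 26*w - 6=18*c^2 + c*(70*w - 1) - 8*w^2 + 33*w - 4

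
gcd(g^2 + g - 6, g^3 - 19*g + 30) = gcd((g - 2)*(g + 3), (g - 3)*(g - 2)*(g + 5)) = g - 2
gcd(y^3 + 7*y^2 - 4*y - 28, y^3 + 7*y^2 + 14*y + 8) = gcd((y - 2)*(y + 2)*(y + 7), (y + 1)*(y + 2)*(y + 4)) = y + 2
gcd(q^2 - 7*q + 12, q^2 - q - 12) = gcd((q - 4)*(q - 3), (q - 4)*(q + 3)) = q - 4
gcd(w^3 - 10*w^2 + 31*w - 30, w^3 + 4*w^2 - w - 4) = 1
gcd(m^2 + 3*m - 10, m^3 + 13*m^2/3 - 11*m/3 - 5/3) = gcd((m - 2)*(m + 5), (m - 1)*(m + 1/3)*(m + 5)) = m + 5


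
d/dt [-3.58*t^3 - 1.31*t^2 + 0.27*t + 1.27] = -10.74*t^2 - 2.62*t + 0.27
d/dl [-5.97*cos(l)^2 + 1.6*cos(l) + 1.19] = (11.94*cos(l) - 1.6)*sin(l)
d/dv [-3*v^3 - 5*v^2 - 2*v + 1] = -9*v^2 - 10*v - 2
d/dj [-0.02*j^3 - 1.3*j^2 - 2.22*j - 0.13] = -0.06*j^2 - 2.6*j - 2.22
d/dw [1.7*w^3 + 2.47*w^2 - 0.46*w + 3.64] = 5.1*w^2 + 4.94*w - 0.46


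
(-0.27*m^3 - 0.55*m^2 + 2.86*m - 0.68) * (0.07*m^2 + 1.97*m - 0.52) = -0.0189*m^5 - 0.5704*m^4 - 0.7429*m^3 + 5.8726*m^2 - 2.8268*m + 0.3536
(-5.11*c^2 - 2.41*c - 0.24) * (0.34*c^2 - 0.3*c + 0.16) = -1.7374*c^4 + 0.7136*c^3 - 0.1762*c^2 - 0.3136*c - 0.0384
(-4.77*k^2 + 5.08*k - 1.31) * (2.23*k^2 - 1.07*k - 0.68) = -10.6371*k^4 + 16.4323*k^3 - 5.1133*k^2 - 2.0527*k + 0.8908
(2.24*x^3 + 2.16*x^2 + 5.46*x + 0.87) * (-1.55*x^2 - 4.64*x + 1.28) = -3.472*x^5 - 13.7416*x^4 - 15.6182*x^3 - 23.9181*x^2 + 2.952*x + 1.1136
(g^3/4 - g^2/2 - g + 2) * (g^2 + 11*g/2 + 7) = g^5/4 + 7*g^4/8 - 2*g^3 - 7*g^2 + 4*g + 14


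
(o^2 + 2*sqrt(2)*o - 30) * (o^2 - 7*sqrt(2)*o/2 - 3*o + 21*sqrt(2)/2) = o^4 - 3*o^3 - 3*sqrt(2)*o^3/2 - 44*o^2 + 9*sqrt(2)*o^2/2 + 132*o + 105*sqrt(2)*o - 315*sqrt(2)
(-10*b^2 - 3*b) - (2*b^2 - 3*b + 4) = -12*b^2 - 4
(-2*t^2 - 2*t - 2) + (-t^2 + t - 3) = -3*t^2 - t - 5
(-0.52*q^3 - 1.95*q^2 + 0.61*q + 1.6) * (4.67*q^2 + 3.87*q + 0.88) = -2.4284*q^5 - 11.1189*q^4 - 5.1554*q^3 + 8.1167*q^2 + 6.7288*q + 1.408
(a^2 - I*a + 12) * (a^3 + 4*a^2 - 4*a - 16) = a^5 + 4*a^4 - I*a^4 + 8*a^3 - 4*I*a^3 + 32*a^2 + 4*I*a^2 - 48*a + 16*I*a - 192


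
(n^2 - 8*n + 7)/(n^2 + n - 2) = (n - 7)/(n + 2)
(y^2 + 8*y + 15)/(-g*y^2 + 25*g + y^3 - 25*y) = (y + 3)/(-g*y + 5*g + y^2 - 5*y)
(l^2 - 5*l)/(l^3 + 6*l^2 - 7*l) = (l - 5)/(l^2 + 6*l - 7)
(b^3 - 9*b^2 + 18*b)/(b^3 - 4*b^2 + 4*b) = (b^2 - 9*b + 18)/(b^2 - 4*b + 4)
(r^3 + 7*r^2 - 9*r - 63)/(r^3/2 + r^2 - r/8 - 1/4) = 8*(r^3 + 7*r^2 - 9*r - 63)/(4*r^3 + 8*r^2 - r - 2)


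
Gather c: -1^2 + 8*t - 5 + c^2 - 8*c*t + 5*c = c^2 + c*(5 - 8*t) + 8*t - 6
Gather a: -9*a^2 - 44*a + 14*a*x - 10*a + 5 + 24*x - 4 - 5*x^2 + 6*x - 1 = -9*a^2 + a*(14*x - 54) - 5*x^2 + 30*x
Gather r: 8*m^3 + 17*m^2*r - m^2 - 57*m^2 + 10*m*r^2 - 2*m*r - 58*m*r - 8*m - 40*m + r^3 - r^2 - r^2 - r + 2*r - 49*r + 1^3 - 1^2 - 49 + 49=8*m^3 - 58*m^2 - 48*m + r^3 + r^2*(10*m - 2) + r*(17*m^2 - 60*m - 48)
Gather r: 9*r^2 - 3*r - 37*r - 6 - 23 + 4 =9*r^2 - 40*r - 25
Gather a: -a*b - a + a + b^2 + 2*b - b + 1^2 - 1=-a*b + b^2 + b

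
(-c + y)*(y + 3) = -c*y - 3*c + y^2 + 3*y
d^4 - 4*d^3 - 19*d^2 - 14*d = d*(d - 7)*(d + 1)*(d + 2)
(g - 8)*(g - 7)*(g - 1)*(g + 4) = g^4 - 12*g^3 + 7*g^2 + 228*g - 224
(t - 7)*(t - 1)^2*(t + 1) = t^4 - 8*t^3 + 6*t^2 + 8*t - 7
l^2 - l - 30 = (l - 6)*(l + 5)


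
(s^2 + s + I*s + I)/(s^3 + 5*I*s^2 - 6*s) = (s^2 + s + I*s + I)/(s*(s^2 + 5*I*s - 6))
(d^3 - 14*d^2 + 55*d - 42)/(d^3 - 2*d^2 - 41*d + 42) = (d - 6)/(d + 6)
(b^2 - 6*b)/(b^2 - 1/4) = 4*b*(b - 6)/(4*b^2 - 1)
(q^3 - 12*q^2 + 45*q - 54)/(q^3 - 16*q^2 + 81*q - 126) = (q - 3)/(q - 7)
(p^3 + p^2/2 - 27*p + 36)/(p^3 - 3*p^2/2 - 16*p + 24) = (p + 6)/(p + 4)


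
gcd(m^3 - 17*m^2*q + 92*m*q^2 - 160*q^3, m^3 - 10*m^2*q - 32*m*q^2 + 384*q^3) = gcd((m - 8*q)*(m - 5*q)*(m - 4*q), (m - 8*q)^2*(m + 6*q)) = -m + 8*q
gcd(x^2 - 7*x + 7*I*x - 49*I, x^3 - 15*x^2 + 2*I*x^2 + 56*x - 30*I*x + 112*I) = x - 7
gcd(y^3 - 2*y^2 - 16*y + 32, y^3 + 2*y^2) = 1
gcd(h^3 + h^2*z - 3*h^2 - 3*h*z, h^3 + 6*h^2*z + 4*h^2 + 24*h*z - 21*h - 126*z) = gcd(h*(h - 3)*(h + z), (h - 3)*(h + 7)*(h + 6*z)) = h - 3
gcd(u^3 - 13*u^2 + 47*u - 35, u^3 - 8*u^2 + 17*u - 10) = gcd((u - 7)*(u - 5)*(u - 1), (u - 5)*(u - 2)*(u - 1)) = u^2 - 6*u + 5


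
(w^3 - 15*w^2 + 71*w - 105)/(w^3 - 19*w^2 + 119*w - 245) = (w - 3)/(w - 7)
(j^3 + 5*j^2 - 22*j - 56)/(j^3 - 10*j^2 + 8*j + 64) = (j + 7)/(j - 8)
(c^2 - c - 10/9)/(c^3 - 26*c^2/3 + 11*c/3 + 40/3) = (c + 2/3)/(c^2 - 7*c - 8)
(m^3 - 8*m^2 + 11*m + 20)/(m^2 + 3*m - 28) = (m^2 - 4*m - 5)/(m + 7)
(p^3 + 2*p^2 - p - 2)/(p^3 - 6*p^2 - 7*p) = (p^2 + p - 2)/(p*(p - 7))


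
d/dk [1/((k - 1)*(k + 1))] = -2*k/(k^4 - 2*k^2 + 1)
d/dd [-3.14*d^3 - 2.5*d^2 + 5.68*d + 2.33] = -9.42*d^2 - 5.0*d + 5.68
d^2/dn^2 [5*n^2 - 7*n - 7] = 10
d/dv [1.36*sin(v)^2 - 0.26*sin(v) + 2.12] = (2.72*sin(v) - 0.26)*cos(v)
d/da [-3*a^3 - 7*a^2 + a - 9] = -9*a^2 - 14*a + 1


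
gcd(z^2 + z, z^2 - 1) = z + 1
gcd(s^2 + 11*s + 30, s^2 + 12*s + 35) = s + 5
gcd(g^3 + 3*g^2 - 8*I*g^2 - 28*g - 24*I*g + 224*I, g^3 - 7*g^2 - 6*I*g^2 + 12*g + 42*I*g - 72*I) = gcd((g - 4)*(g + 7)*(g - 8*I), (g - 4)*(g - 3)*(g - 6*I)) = g - 4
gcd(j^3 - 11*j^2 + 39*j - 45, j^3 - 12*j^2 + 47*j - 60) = j^2 - 8*j + 15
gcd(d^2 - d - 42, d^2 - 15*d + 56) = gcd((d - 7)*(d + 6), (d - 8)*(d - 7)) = d - 7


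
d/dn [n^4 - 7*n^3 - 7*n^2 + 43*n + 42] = 4*n^3 - 21*n^2 - 14*n + 43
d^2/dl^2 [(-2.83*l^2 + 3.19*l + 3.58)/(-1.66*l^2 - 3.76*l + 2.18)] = (-52.908184*l^3 + 2.256936*l^2 - 203.3334*l - 152.532824)/(4.574296*l^6 + 31.083168*l^5 + 52.383624*l^4 - 28.482752*l^3 - 68.792952*l^2 + 53.607072*l - 10.360232)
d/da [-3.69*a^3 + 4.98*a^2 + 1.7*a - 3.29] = -11.07*a^2 + 9.96*a + 1.7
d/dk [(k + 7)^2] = 2*k + 14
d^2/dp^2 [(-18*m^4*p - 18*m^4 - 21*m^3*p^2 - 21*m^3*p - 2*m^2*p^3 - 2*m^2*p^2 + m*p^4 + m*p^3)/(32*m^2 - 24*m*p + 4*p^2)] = m*(-2208*m^6 + 48*m^5*p - 1640*m^5 + 1176*m^4*p^2 + 1020*m^4*p - 584*m^3*p^3 - 150*m^3*p^2 + 132*m^2*p^4 - 5*m^2*p^3 - 18*m*p^5 + p^6)/(2*(512*m^6 - 1152*m^5*p + 1056*m^4*p^2 - 504*m^3*p^3 + 132*m^2*p^4 - 18*m*p^5 + p^6))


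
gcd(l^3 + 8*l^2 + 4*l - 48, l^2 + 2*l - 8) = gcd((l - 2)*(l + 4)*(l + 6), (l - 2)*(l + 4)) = l^2 + 2*l - 8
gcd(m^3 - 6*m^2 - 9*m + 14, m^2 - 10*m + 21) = m - 7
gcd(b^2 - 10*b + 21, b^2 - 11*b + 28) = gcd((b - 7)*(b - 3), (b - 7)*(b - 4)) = b - 7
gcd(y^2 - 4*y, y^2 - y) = y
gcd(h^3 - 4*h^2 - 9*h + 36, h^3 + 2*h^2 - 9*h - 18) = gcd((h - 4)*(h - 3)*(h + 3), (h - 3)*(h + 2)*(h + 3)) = h^2 - 9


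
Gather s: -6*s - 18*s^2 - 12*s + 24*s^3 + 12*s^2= 24*s^3 - 6*s^2 - 18*s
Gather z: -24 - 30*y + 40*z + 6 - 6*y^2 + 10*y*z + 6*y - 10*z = -6*y^2 - 24*y + z*(10*y + 30) - 18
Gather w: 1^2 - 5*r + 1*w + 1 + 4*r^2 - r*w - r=4*r^2 - 6*r + w*(1 - r) + 2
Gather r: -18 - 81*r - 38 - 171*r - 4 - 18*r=-270*r - 60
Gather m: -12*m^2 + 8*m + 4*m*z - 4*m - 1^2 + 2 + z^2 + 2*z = -12*m^2 + m*(4*z + 4) + z^2 + 2*z + 1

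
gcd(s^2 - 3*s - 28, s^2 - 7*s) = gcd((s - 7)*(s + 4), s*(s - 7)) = s - 7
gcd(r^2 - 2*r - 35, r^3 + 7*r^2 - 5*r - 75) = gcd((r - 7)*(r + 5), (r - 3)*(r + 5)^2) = r + 5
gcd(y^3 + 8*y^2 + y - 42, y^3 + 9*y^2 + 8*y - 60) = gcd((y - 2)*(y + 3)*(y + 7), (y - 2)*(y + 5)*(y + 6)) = y - 2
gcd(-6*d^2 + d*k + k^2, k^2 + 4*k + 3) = 1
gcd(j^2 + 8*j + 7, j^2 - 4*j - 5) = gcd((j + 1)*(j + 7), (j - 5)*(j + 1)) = j + 1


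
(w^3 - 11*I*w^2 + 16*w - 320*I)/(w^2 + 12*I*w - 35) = (w^2 - 16*I*w - 64)/(w + 7*I)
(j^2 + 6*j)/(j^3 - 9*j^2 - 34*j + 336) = j/(j^2 - 15*j + 56)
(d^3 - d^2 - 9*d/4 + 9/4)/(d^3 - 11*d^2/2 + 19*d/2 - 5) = (4*d^2 - 9)/(2*(2*d^2 - 9*d + 10))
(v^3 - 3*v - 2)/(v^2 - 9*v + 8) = (v^3 - 3*v - 2)/(v^2 - 9*v + 8)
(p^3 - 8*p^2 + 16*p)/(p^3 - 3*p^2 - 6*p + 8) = p*(p - 4)/(p^2 + p - 2)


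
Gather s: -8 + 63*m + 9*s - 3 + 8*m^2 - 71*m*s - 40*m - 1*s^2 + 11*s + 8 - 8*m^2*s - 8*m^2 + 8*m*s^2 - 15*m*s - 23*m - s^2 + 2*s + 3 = s^2*(8*m - 2) + s*(-8*m^2 - 86*m + 22)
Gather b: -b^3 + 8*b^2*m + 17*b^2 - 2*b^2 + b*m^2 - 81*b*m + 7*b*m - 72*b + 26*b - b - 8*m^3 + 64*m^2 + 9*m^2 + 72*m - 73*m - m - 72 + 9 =-b^3 + b^2*(8*m + 15) + b*(m^2 - 74*m - 47) - 8*m^3 + 73*m^2 - 2*m - 63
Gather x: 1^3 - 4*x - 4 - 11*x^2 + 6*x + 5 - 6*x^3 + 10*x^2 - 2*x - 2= -6*x^3 - x^2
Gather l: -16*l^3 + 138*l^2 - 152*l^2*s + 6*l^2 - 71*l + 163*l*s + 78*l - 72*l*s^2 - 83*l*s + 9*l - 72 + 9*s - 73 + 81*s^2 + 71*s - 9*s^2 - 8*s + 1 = -16*l^3 + l^2*(144 - 152*s) + l*(-72*s^2 + 80*s + 16) + 72*s^2 + 72*s - 144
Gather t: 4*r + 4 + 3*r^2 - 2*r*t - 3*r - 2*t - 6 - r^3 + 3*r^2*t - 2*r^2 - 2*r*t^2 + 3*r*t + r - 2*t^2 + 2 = -r^3 + r^2 + 2*r + t^2*(-2*r - 2) + t*(3*r^2 + r - 2)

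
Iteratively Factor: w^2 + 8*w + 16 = (w + 4)*(w + 4)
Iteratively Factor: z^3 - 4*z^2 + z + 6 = (z - 3)*(z^2 - z - 2) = (z - 3)*(z + 1)*(z - 2)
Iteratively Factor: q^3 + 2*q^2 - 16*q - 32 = (q + 2)*(q^2 - 16) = (q - 4)*(q + 2)*(q + 4)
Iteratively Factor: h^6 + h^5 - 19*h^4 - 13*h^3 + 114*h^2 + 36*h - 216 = (h - 2)*(h^5 + 3*h^4 - 13*h^3 - 39*h^2 + 36*h + 108) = (h - 2)^2*(h^4 + 5*h^3 - 3*h^2 - 45*h - 54) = (h - 2)^2*(h + 3)*(h^3 + 2*h^2 - 9*h - 18) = (h - 2)^2*(h + 3)^2*(h^2 - h - 6) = (h - 2)^2*(h + 2)*(h + 3)^2*(h - 3)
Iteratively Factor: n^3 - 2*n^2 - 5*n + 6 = (n + 2)*(n^2 - 4*n + 3) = (n - 1)*(n + 2)*(n - 3)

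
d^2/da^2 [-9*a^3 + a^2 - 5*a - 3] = 2 - 54*a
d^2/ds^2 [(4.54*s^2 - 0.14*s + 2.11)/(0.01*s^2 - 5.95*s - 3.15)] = (-4.33680868994202e-19*s^4 + 0.540232*s^3 + 0.85932600000001*s^2 - 0.779730000000038*s + 244.87568)/(1.0e-6*s^6 - 0.001785*s^5 + 1.06113*s^4 - 209.520325*s^3 - 334.25595*s^2 - 177.116625*s - 31.255875)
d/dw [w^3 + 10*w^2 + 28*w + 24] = 3*w^2 + 20*w + 28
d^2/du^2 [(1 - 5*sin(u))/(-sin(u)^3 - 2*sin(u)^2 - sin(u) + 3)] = (-20*sin(u)^7 - 21*sin(u)^6 + 52*sin(u)^5 - 119*sin(u)^4 - 149*sin(u)^3 + 160*sin(u)^2 + 108*sin(u) + 16)/(sin(u)^3 + 2*sin(u)^2 + sin(u) - 3)^3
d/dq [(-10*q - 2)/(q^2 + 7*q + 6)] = 2*(5*q^2 + 2*q - 23)/(q^4 + 14*q^3 + 61*q^2 + 84*q + 36)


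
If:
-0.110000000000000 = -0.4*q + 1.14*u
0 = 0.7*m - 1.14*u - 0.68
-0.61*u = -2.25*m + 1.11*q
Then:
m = 29.01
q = 49.35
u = 17.22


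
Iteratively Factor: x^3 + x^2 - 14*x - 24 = (x + 2)*(x^2 - x - 12) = (x - 4)*(x + 2)*(x + 3)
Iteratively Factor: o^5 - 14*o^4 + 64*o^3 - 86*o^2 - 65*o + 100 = (o - 5)*(o^4 - 9*o^3 + 19*o^2 + 9*o - 20) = (o - 5)*(o - 4)*(o^3 - 5*o^2 - o + 5) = (o - 5)*(o - 4)*(o + 1)*(o^2 - 6*o + 5) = (o - 5)*(o - 4)*(o - 1)*(o + 1)*(o - 5)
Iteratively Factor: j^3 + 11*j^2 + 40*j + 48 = (j + 4)*(j^2 + 7*j + 12) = (j + 4)^2*(j + 3)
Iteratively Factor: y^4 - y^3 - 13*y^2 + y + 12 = (y + 3)*(y^3 - 4*y^2 - y + 4) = (y - 4)*(y + 3)*(y^2 - 1) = (y - 4)*(y - 1)*(y + 3)*(y + 1)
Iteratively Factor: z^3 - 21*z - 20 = (z - 5)*(z^2 + 5*z + 4) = (z - 5)*(z + 1)*(z + 4)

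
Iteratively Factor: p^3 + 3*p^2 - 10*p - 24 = (p + 2)*(p^2 + p - 12) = (p - 3)*(p + 2)*(p + 4)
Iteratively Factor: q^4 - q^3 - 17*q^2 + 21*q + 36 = (q - 3)*(q^3 + 2*q^2 - 11*q - 12) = (q - 3)*(q + 1)*(q^2 + q - 12) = (q - 3)*(q + 1)*(q + 4)*(q - 3)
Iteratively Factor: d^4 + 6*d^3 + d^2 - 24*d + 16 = (d + 4)*(d^3 + 2*d^2 - 7*d + 4) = (d + 4)^2*(d^2 - 2*d + 1) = (d - 1)*(d + 4)^2*(d - 1)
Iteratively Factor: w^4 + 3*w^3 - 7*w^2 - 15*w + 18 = (w + 3)*(w^3 - 7*w + 6) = (w - 1)*(w + 3)*(w^2 + w - 6) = (w - 1)*(w + 3)^2*(w - 2)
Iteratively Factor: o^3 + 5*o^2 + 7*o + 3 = (o + 1)*(o^2 + 4*o + 3) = (o + 1)*(o + 3)*(o + 1)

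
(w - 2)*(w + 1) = w^2 - w - 2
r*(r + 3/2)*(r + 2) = r^3 + 7*r^2/2 + 3*r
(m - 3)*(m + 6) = m^2 + 3*m - 18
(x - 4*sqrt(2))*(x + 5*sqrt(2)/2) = x^2 - 3*sqrt(2)*x/2 - 20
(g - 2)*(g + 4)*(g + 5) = g^3 + 7*g^2 + 2*g - 40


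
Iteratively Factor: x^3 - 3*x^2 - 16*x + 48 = (x - 3)*(x^2 - 16) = (x - 4)*(x - 3)*(x + 4)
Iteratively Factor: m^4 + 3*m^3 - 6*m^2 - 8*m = (m + 4)*(m^3 - m^2 - 2*m) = m*(m + 4)*(m^2 - m - 2) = m*(m - 2)*(m + 4)*(m + 1)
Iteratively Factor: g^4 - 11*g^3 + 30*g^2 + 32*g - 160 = (g - 4)*(g^3 - 7*g^2 + 2*g + 40) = (g - 4)*(g + 2)*(g^2 - 9*g + 20) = (g - 5)*(g - 4)*(g + 2)*(g - 4)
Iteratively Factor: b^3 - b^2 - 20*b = (b + 4)*(b^2 - 5*b) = (b - 5)*(b + 4)*(b)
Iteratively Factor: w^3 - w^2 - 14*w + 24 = (w - 3)*(w^2 + 2*w - 8) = (w - 3)*(w + 4)*(w - 2)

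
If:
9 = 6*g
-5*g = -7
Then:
No Solution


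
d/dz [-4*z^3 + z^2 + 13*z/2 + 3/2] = -12*z^2 + 2*z + 13/2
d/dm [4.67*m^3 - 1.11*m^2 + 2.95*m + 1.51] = 14.01*m^2 - 2.22*m + 2.95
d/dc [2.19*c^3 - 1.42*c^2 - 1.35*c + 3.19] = 6.57*c^2 - 2.84*c - 1.35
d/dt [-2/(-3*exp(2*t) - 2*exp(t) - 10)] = (-12*exp(t) - 4)*exp(t)/(3*exp(2*t) + 2*exp(t) + 10)^2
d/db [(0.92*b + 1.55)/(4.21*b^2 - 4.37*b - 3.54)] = (-3.8732*b^2 - 13.051*b + 3.5167)/(17.7241*b^4 - 36.7954*b^3 - 10.7099*b^2 + 30.9396*b + 12.5316)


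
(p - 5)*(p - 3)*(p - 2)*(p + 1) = p^4 - 9*p^3 + 21*p^2 + p - 30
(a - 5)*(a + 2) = a^2 - 3*a - 10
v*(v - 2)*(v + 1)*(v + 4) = v^4 + 3*v^3 - 6*v^2 - 8*v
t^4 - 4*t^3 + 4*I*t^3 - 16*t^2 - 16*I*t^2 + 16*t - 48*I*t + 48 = (t - 6)*(t + 2)*(t + 2*I)^2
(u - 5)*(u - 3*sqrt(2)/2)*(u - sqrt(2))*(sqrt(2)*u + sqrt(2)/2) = sqrt(2)*u^4 - 9*sqrt(2)*u^3/2 - 5*u^3 + sqrt(2)*u^2/2 + 45*u^2/2 - 27*sqrt(2)*u/2 + 25*u/2 - 15*sqrt(2)/2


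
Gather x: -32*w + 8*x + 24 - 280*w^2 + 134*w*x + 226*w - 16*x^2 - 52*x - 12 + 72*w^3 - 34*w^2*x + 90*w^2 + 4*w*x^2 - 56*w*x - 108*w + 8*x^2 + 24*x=72*w^3 - 190*w^2 + 86*w + x^2*(4*w - 8) + x*(-34*w^2 + 78*w - 20) + 12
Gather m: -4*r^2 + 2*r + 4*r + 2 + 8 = -4*r^2 + 6*r + 10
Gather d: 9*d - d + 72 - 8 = 8*d + 64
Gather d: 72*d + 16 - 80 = 72*d - 64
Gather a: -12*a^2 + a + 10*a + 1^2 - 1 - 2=-12*a^2 + 11*a - 2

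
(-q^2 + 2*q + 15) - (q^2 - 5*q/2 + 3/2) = -2*q^2 + 9*q/2 + 27/2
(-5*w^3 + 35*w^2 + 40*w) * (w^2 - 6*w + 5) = -5*w^5 + 65*w^4 - 195*w^3 - 65*w^2 + 200*w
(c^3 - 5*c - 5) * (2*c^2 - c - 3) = 2*c^5 - c^4 - 13*c^3 - 5*c^2 + 20*c + 15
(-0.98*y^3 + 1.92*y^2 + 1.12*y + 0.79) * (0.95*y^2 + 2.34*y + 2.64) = -0.931*y^5 - 0.4692*y^4 + 2.9696*y^3 + 8.4401*y^2 + 4.8054*y + 2.0856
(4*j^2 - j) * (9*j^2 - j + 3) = 36*j^4 - 13*j^3 + 13*j^2 - 3*j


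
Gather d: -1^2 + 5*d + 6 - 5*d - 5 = 0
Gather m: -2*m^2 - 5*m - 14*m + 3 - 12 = -2*m^2 - 19*m - 9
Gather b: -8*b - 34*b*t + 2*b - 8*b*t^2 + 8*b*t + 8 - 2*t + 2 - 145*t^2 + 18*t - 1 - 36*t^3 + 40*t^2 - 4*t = b*(-8*t^2 - 26*t - 6) - 36*t^3 - 105*t^2 + 12*t + 9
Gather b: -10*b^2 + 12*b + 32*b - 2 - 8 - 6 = -10*b^2 + 44*b - 16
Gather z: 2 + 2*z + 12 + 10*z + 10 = 12*z + 24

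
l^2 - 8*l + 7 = (l - 7)*(l - 1)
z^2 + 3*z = z*(z + 3)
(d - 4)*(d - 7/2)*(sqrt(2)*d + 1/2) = sqrt(2)*d^3 - 15*sqrt(2)*d^2/2 + d^2/2 - 15*d/4 + 14*sqrt(2)*d + 7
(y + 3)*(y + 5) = y^2 + 8*y + 15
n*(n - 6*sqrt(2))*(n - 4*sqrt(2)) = n^3 - 10*sqrt(2)*n^2 + 48*n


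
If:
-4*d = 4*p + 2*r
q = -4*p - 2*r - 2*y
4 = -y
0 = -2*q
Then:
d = -2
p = 2 - r/2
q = 0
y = -4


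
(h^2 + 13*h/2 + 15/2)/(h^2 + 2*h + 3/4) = 2*(h + 5)/(2*h + 1)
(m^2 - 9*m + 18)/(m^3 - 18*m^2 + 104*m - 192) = (m - 3)/(m^2 - 12*m + 32)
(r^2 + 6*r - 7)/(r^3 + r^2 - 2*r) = (r + 7)/(r*(r + 2))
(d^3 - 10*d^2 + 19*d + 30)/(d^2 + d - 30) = (d^2 - 5*d - 6)/(d + 6)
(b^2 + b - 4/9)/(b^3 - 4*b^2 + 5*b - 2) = (b^2 + b - 4/9)/(b^3 - 4*b^2 + 5*b - 2)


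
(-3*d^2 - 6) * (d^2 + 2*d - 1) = -3*d^4 - 6*d^3 - 3*d^2 - 12*d + 6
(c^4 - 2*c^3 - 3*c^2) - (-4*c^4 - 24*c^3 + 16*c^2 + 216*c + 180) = 5*c^4 + 22*c^3 - 19*c^2 - 216*c - 180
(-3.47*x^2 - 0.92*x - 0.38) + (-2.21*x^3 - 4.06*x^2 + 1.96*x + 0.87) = -2.21*x^3 - 7.53*x^2 + 1.04*x + 0.49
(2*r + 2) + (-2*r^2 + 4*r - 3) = -2*r^2 + 6*r - 1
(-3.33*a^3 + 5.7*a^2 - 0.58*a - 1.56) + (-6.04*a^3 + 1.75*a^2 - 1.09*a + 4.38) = -9.37*a^3 + 7.45*a^2 - 1.67*a + 2.82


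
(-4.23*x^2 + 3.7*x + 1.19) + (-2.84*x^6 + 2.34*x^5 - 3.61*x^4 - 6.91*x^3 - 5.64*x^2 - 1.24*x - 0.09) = -2.84*x^6 + 2.34*x^5 - 3.61*x^4 - 6.91*x^3 - 9.87*x^2 + 2.46*x + 1.1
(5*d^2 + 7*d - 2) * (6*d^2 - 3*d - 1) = 30*d^4 + 27*d^3 - 38*d^2 - d + 2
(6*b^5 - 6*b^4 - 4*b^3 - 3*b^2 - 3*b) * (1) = 6*b^5 - 6*b^4 - 4*b^3 - 3*b^2 - 3*b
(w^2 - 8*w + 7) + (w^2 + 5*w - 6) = 2*w^2 - 3*w + 1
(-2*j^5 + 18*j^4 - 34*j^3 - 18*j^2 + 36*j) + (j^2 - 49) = -2*j^5 + 18*j^4 - 34*j^3 - 17*j^2 + 36*j - 49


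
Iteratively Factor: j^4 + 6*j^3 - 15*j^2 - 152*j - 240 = (j + 3)*(j^3 + 3*j^2 - 24*j - 80) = (j + 3)*(j + 4)*(j^2 - j - 20) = (j - 5)*(j + 3)*(j + 4)*(j + 4)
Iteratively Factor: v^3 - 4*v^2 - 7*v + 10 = (v - 1)*(v^2 - 3*v - 10) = (v - 1)*(v + 2)*(v - 5)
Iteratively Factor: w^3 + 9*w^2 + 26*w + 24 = (w + 4)*(w^2 + 5*w + 6) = (w + 3)*(w + 4)*(w + 2)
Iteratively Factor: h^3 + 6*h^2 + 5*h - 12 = (h - 1)*(h^2 + 7*h + 12) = (h - 1)*(h + 4)*(h + 3)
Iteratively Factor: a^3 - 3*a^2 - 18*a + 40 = (a - 2)*(a^2 - a - 20) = (a - 5)*(a - 2)*(a + 4)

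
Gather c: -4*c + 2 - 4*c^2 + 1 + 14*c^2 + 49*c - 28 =10*c^2 + 45*c - 25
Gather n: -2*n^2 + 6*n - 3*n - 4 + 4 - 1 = -2*n^2 + 3*n - 1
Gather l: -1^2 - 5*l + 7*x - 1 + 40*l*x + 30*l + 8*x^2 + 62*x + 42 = l*(40*x + 25) + 8*x^2 + 69*x + 40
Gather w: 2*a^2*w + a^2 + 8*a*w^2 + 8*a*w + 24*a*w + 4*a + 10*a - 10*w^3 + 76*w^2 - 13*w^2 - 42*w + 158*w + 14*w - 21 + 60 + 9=a^2 + 14*a - 10*w^3 + w^2*(8*a + 63) + w*(2*a^2 + 32*a + 130) + 48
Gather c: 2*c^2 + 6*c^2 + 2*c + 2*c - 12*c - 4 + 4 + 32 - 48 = 8*c^2 - 8*c - 16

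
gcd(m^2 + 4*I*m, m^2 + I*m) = m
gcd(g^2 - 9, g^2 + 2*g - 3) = g + 3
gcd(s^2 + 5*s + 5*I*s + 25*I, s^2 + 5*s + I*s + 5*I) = s + 5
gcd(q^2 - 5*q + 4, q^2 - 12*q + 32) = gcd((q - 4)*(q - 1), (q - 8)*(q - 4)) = q - 4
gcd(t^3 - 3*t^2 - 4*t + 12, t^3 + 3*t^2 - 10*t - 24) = t^2 - t - 6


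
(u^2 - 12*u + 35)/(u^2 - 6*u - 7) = (u - 5)/(u + 1)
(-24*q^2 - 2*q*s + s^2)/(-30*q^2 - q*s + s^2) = (4*q + s)/(5*q + s)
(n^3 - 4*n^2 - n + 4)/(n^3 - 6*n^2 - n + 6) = (n - 4)/(n - 6)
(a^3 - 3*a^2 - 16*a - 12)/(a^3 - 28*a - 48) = (a + 1)/(a + 4)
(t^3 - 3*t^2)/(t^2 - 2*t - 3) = t^2/(t + 1)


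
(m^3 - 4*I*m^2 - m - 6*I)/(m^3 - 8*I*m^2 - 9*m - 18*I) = (m - 2*I)/(m - 6*I)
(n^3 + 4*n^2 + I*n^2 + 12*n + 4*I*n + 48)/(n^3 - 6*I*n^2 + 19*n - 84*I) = (n + 4)/(n - 7*I)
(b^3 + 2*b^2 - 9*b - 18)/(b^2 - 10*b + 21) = (b^2 + 5*b + 6)/(b - 7)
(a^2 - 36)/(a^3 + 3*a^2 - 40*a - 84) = (a + 6)/(a^2 + 9*a + 14)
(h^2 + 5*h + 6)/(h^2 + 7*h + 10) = (h + 3)/(h + 5)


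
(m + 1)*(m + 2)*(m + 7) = m^3 + 10*m^2 + 23*m + 14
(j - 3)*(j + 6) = j^2 + 3*j - 18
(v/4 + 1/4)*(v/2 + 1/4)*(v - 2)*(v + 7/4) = v^4/8 + 5*v^3/32 - 27*v^2/64 - 43*v/64 - 7/32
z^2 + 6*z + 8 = (z + 2)*(z + 4)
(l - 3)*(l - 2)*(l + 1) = l^3 - 4*l^2 + l + 6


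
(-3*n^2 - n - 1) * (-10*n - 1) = 30*n^3 + 13*n^2 + 11*n + 1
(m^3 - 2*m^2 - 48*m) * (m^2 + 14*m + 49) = m^5 + 12*m^4 - 27*m^3 - 770*m^2 - 2352*m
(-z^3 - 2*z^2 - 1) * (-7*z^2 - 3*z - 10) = 7*z^5 + 17*z^4 + 16*z^3 + 27*z^2 + 3*z + 10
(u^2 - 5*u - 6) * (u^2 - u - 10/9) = u^4 - 6*u^3 - 19*u^2/9 + 104*u/9 + 20/3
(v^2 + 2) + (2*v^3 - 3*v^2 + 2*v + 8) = 2*v^3 - 2*v^2 + 2*v + 10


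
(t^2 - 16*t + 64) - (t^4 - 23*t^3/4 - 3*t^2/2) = -t^4 + 23*t^3/4 + 5*t^2/2 - 16*t + 64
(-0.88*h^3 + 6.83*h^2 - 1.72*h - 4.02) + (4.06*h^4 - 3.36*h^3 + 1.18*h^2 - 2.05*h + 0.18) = 4.06*h^4 - 4.24*h^3 + 8.01*h^2 - 3.77*h - 3.84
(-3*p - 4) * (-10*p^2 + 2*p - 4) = 30*p^3 + 34*p^2 + 4*p + 16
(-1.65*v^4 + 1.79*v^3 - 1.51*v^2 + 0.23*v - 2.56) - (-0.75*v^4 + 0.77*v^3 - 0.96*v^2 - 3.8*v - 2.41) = -0.9*v^4 + 1.02*v^3 - 0.55*v^2 + 4.03*v - 0.15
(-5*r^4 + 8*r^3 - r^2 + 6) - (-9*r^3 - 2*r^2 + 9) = -5*r^4 + 17*r^3 + r^2 - 3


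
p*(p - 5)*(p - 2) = p^3 - 7*p^2 + 10*p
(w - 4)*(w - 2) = w^2 - 6*w + 8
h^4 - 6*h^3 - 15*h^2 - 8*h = h*(h - 8)*(h + 1)^2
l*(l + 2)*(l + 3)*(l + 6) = l^4 + 11*l^3 + 36*l^2 + 36*l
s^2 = s^2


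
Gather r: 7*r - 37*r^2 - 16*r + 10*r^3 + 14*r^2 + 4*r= 10*r^3 - 23*r^2 - 5*r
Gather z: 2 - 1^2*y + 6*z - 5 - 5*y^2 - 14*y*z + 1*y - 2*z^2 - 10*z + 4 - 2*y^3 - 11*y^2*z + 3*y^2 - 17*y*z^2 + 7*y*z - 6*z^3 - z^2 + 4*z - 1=-2*y^3 - 2*y^2 - 6*z^3 + z^2*(-17*y - 3) + z*(-11*y^2 - 7*y)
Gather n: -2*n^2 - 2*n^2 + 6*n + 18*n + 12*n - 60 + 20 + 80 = -4*n^2 + 36*n + 40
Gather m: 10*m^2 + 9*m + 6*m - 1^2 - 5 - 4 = 10*m^2 + 15*m - 10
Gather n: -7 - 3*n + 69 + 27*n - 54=24*n + 8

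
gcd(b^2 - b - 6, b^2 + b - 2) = b + 2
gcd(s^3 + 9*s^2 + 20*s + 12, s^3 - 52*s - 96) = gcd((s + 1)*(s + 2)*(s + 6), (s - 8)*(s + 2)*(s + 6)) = s^2 + 8*s + 12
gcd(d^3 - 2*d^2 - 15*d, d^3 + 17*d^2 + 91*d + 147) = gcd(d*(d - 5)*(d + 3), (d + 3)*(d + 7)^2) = d + 3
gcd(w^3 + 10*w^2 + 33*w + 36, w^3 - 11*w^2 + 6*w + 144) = w + 3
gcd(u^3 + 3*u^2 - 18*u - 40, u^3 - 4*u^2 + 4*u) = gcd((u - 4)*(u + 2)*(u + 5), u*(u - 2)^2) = 1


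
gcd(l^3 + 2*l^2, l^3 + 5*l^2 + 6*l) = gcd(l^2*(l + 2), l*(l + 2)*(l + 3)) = l^2 + 2*l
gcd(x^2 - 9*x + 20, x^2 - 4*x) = x - 4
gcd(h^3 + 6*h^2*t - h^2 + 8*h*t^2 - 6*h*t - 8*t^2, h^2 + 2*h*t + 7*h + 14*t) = h + 2*t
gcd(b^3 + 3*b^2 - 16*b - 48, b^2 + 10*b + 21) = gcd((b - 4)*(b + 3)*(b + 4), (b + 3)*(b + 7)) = b + 3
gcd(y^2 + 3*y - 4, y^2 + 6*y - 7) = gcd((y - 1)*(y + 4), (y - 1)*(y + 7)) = y - 1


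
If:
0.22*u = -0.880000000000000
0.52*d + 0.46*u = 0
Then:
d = 3.54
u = -4.00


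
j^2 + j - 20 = (j - 4)*(j + 5)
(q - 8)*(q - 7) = q^2 - 15*q + 56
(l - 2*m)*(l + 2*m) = l^2 - 4*m^2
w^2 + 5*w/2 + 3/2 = (w + 1)*(w + 3/2)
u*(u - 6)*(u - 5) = u^3 - 11*u^2 + 30*u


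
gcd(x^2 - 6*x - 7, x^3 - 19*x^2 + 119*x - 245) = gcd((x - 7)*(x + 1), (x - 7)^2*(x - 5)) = x - 7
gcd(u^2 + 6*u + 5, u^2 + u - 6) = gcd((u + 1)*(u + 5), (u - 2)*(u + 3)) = 1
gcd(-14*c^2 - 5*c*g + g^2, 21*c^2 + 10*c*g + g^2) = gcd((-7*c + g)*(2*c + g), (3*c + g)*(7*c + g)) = 1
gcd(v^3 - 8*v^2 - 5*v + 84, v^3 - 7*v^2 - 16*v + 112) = v^2 - 11*v + 28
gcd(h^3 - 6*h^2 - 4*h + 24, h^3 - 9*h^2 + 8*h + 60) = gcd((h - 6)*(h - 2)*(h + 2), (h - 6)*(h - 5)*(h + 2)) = h^2 - 4*h - 12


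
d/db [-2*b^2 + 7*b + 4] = 7 - 4*b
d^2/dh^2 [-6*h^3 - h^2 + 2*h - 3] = -36*h - 2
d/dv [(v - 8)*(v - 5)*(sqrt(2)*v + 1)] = 3*sqrt(2)*v^2 - 26*sqrt(2)*v + 2*v - 13 + 40*sqrt(2)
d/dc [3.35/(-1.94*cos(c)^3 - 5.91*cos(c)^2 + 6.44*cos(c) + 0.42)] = (-19.497*cos(c)^2 - 39.597*cos(c) + 21.574)*sin(c)/(1.94*cos(c)^3 + 5.91*cos(c)^2 - 6.44*cos(c) - 0.42)^2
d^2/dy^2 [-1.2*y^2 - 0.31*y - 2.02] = -2.40000000000000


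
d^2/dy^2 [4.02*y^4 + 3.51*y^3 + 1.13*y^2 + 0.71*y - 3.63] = 48.24*y^2 + 21.06*y + 2.26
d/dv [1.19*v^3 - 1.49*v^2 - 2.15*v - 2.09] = 3.57*v^2 - 2.98*v - 2.15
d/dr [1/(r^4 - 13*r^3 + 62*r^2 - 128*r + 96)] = (-4*r^3 + 39*r^2 - 124*r + 128)/(r^4 - 13*r^3 + 62*r^2 - 128*r + 96)^2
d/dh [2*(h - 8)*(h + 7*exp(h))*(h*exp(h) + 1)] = 2*(h - 8)*(h + 1)*(h + 7*exp(h))*exp(h) + 2*(h - 8)*(h*exp(h) + 1)*(7*exp(h) + 1) + 2*(h + 7*exp(h))*(h*exp(h) + 1)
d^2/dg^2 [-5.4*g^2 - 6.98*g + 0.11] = -10.8000000000000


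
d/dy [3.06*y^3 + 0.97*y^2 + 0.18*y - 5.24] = 9.18*y^2 + 1.94*y + 0.18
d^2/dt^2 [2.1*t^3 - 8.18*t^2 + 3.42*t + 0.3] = 12.6*t - 16.36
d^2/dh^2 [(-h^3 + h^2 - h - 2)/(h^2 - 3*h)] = 2*(-7*h^3 - 6*h^2 + 18*h - 18)/(h^3*(h^3 - 9*h^2 + 27*h - 27))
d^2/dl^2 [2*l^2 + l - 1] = 4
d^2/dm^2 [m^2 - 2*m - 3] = 2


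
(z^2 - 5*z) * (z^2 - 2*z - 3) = z^4 - 7*z^3 + 7*z^2 + 15*z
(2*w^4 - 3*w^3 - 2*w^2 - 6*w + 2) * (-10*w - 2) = -20*w^5 + 26*w^4 + 26*w^3 + 64*w^2 - 8*w - 4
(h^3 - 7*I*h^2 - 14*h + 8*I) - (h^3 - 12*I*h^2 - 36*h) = 5*I*h^2 + 22*h + 8*I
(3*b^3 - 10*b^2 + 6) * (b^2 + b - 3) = 3*b^5 - 7*b^4 - 19*b^3 + 36*b^2 + 6*b - 18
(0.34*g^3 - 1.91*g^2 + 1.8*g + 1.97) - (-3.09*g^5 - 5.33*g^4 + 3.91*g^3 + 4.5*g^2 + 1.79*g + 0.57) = 3.09*g^5 + 5.33*g^4 - 3.57*g^3 - 6.41*g^2 + 0.01*g + 1.4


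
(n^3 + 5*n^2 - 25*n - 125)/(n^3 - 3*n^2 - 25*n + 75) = (n + 5)/(n - 3)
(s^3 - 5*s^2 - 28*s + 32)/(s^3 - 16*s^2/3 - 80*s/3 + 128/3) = 3*(s - 1)/(3*s - 4)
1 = 1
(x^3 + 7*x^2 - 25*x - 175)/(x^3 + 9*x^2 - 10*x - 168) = (x^2 - 25)/(x^2 + 2*x - 24)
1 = 1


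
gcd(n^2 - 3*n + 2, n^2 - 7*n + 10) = n - 2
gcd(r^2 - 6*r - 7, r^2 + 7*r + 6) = r + 1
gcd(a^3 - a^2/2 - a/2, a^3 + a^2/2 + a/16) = a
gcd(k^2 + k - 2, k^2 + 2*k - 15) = 1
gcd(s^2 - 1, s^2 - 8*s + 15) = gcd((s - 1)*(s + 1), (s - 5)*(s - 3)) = 1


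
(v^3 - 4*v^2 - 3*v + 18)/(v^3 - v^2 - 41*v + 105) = (v^2 - v - 6)/(v^2 + 2*v - 35)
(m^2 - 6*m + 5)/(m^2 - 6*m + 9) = (m^2 - 6*m + 5)/(m^2 - 6*m + 9)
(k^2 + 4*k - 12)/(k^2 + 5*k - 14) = (k + 6)/(k + 7)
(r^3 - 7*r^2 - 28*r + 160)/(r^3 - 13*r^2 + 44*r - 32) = (r + 5)/(r - 1)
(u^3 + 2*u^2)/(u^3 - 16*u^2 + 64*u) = u*(u + 2)/(u^2 - 16*u + 64)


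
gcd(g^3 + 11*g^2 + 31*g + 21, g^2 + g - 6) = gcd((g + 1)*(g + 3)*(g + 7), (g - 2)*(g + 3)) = g + 3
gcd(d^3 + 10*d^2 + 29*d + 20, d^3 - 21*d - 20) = d^2 + 5*d + 4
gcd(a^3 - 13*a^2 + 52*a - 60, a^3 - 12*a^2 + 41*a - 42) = a - 2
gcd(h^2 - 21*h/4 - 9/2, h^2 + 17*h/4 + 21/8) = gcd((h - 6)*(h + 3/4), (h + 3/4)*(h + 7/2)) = h + 3/4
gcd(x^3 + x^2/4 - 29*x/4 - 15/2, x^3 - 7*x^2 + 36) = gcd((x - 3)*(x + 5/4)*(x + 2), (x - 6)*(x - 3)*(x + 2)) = x^2 - x - 6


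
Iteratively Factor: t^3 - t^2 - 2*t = (t)*(t^2 - t - 2) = t*(t + 1)*(t - 2)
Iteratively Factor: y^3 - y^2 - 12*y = (y + 3)*(y^2 - 4*y) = y*(y + 3)*(y - 4)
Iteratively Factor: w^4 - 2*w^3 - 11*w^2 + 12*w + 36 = (w - 3)*(w^3 + w^2 - 8*w - 12) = (w - 3)*(w + 2)*(w^2 - w - 6) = (w - 3)*(w + 2)^2*(w - 3)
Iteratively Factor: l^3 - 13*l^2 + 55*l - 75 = (l - 5)*(l^2 - 8*l + 15) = (l - 5)^2*(l - 3)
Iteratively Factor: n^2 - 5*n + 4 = (n - 1)*(n - 4)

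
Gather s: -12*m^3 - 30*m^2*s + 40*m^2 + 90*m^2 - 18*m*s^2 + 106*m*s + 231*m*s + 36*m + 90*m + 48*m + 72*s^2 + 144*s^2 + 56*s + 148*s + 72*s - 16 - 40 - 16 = -12*m^3 + 130*m^2 + 174*m + s^2*(216 - 18*m) + s*(-30*m^2 + 337*m + 276) - 72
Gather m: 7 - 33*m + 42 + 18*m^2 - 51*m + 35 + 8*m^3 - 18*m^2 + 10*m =8*m^3 - 74*m + 84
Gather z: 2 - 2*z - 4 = -2*z - 2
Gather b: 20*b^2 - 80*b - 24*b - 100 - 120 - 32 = 20*b^2 - 104*b - 252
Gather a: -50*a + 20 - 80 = -50*a - 60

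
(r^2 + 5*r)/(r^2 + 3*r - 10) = r/(r - 2)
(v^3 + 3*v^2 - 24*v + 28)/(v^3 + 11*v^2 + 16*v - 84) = (v - 2)/(v + 6)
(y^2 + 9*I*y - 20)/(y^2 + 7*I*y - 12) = (y + 5*I)/(y + 3*I)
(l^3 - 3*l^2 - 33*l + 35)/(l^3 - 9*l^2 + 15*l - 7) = (l + 5)/(l - 1)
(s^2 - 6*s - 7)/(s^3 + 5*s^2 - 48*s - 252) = (s + 1)/(s^2 + 12*s + 36)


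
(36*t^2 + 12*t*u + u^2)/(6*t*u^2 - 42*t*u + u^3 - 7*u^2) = (6*t + u)/(u*(u - 7))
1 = 1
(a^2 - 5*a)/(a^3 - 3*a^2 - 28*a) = (5 - a)/(-a^2 + 3*a + 28)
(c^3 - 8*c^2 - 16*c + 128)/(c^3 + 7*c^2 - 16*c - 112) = (c - 8)/(c + 7)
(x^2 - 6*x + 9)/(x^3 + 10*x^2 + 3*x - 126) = (x - 3)/(x^2 + 13*x + 42)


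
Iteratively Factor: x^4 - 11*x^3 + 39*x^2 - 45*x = (x - 3)*(x^3 - 8*x^2 + 15*x) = (x - 5)*(x - 3)*(x^2 - 3*x) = (x - 5)*(x - 3)^2*(x)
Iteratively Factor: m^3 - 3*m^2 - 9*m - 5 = (m + 1)*(m^2 - 4*m - 5) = (m + 1)^2*(m - 5)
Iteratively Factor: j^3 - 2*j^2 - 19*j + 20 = (j + 4)*(j^2 - 6*j + 5) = (j - 1)*(j + 4)*(j - 5)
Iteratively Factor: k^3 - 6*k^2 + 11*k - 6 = (k - 2)*(k^2 - 4*k + 3) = (k - 2)*(k - 1)*(k - 3)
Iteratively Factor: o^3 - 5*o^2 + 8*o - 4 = (o - 2)*(o^2 - 3*o + 2) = (o - 2)*(o - 1)*(o - 2)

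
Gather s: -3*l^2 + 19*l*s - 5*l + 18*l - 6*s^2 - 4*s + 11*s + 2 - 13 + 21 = -3*l^2 + 13*l - 6*s^2 + s*(19*l + 7) + 10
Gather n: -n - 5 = -n - 5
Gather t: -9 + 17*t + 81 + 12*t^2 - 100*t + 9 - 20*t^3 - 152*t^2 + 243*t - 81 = -20*t^3 - 140*t^2 + 160*t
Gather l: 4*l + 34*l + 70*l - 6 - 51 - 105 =108*l - 162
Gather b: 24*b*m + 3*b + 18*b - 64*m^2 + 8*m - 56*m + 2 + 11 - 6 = b*(24*m + 21) - 64*m^2 - 48*m + 7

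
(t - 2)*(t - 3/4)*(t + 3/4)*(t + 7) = t^4 + 5*t^3 - 233*t^2/16 - 45*t/16 + 63/8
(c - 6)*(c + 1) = c^2 - 5*c - 6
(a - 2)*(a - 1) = a^2 - 3*a + 2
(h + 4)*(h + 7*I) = h^2 + 4*h + 7*I*h + 28*I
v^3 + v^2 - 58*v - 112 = (v - 8)*(v + 2)*(v + 7)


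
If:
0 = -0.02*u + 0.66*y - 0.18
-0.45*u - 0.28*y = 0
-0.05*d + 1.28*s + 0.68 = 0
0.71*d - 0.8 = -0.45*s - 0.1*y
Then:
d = 1.39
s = -0.48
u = -0.17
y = 0.27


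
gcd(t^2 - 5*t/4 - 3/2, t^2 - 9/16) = t + 3/4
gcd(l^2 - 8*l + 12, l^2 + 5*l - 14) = l - 2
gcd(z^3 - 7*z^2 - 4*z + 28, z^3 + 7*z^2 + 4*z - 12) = z + 2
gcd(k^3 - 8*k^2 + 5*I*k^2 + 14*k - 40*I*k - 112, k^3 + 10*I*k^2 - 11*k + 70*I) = k^2 + 5*I*k + 14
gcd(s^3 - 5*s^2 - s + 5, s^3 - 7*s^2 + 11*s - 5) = s^2 - 6*s + 5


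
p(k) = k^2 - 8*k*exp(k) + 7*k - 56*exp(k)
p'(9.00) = -1101994.41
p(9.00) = -1037050.74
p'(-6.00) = -5.04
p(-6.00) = -6.02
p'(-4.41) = -2.17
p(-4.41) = -11.67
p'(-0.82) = -19.94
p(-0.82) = -26.84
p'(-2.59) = -1.43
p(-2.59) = -14.07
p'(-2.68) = -1.28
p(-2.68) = -13.95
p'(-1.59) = -6.64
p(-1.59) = -17.43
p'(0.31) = -83.02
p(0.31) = -77.47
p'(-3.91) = -1.48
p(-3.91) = -12.58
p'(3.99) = -5169.96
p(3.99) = -4708.66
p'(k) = -8*k*exp(k) + 2*k - 64*exp(k) + 7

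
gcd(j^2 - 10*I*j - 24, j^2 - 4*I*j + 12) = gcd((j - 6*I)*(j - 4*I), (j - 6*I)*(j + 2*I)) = j - 6*I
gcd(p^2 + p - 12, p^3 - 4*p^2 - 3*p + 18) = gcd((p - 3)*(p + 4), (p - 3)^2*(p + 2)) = p - 3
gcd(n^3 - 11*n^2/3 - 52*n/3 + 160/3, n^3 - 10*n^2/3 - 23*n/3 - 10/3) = n - 5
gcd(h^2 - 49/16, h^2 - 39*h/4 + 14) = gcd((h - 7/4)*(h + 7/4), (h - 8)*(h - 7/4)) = h - 7/4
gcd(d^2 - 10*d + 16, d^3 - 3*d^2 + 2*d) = d - 2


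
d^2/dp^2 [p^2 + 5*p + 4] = 2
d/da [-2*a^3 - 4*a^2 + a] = -6*a^2 - 8*a + 1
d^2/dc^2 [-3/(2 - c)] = 6/(c - 2)^3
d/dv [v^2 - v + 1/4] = 2*v - 1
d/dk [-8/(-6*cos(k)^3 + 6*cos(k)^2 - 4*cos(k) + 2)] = 4*(9*cos(k)^2 - 6*cos(k) + 2)*sin(k)/(3*cos(k)^3 - 3*cos(k)^2 + 2*cos(k) - 1)^2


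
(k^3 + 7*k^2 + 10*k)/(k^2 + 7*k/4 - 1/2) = 4*k*(k + 5)/(4*k - 1)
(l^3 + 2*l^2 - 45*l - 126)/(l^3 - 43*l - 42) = (l + 3)/(l + 1)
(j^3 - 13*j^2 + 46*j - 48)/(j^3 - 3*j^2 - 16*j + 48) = (j^2 - 10*j + 16)/(j^2 - 16)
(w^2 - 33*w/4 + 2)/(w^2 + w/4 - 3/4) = (4*w^2 - 33*w + 8)/(4*w^2 + w - 3)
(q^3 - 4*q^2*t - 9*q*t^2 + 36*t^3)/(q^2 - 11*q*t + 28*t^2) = (q^2 - 9*t^2)/(q - 7*t)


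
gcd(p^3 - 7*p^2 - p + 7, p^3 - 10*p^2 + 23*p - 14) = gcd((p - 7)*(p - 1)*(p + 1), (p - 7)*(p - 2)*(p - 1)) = p^2 - 8*p + 7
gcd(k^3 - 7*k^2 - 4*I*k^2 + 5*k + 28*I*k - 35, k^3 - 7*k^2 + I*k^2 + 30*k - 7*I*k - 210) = k^2 + k*(-7 - 5*I) + 35*I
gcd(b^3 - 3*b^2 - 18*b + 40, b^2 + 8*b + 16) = b + 4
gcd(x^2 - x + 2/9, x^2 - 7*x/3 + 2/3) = x - 1/3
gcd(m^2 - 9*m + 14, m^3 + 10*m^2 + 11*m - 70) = m - 2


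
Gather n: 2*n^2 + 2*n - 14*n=2*n^2 - 12*n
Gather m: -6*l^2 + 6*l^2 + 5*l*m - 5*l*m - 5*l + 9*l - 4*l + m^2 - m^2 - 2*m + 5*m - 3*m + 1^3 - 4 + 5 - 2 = 0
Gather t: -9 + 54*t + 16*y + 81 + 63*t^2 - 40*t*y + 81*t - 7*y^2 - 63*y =63*t^2 + t*(135 - 40*y) - 7*y^2 - 47*y + 72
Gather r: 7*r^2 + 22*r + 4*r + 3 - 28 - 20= 7*r^2 + 26*r - 45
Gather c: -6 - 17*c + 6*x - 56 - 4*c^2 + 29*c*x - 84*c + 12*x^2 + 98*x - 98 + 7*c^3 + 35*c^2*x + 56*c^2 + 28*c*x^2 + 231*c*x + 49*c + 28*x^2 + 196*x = 7*c^3 + c^2*(35*x + 52) + c*(28*x^2 + 260*x - 52) + 40*x^2 + 300*x - 160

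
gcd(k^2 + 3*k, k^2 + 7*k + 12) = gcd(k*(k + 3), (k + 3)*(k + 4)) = k + 3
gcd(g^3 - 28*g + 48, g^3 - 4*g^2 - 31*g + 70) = g - 2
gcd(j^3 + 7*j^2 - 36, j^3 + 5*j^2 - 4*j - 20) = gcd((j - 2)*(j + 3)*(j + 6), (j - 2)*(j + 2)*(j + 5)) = j - 2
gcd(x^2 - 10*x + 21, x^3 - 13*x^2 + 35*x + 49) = x - 7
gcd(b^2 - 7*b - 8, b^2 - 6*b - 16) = b - 8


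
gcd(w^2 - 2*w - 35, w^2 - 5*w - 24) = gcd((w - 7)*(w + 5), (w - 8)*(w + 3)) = 1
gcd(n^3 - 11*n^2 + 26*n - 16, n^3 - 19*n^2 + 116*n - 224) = n - 8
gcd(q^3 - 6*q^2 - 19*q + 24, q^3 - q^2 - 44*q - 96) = q^2 - 5*q - 24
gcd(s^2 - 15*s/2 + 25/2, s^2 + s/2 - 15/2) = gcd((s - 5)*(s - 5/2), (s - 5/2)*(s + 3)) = s - 5/2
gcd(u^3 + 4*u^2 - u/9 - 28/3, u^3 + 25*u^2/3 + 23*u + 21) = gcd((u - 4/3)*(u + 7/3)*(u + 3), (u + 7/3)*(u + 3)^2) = u^2 + 16*u/3 + 7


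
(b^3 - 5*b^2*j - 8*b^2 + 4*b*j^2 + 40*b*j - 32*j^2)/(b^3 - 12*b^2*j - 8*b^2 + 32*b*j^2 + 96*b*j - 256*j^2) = (b - j)/(b - 8*j)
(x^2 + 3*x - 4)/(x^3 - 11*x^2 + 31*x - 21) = (x + 4)/(x^2 - 10*x + 21)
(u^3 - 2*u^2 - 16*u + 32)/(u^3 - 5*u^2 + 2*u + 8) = (u + 4)/(u + 1)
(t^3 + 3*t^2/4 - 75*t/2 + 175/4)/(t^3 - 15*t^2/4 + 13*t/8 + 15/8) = 2*(t^2 + 2*t - 35)/(2*t^2 - 5*t - 3)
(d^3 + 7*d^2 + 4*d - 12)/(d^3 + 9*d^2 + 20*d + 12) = (d - 1)/(d + 1)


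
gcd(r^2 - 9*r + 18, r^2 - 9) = r - 3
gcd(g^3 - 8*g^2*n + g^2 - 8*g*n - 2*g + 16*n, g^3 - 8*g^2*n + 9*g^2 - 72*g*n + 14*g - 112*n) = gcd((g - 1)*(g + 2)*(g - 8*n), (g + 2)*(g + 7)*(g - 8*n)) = g^2 - 8*g*n + 2*g - 16*n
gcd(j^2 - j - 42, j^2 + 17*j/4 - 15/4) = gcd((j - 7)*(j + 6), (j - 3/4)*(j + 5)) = 1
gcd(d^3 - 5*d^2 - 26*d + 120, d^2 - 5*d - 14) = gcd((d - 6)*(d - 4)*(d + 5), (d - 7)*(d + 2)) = 1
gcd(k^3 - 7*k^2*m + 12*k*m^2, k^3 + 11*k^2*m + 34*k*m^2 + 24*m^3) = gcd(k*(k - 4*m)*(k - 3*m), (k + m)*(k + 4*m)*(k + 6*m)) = 1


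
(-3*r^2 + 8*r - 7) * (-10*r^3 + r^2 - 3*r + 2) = 30*r^5 - 83*r^4 + 87*r^3 - 37*r^2 + 37*r - 14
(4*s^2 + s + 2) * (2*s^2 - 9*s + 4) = 8*s^4 - 34*s^3 + 11*s^2 - 14*s + 8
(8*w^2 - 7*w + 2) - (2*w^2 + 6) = 6*w^2 - 7*w - 4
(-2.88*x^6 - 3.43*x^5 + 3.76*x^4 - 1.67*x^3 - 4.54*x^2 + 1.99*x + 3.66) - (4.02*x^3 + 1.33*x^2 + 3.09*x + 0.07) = -2.88*x^6 - 3.43*x^5 + 3.76*x^4 - 5.69*x^3 - 5.87*x^2 - 1.1*x + 3.59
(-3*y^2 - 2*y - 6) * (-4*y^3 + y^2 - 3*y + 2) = 12*y^5 + 5*y^4 + 31*y^3 - 6*y^2 + 14*y - 12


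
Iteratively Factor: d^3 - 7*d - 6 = (d + 1)*(d^2 - d - 6) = (d + 1)*(d + 2)*(d - 3)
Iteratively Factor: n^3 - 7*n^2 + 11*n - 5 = (n - 1)*(n^2 - 6*n + 5) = (n - 5)*(n - 1)*(n - 1)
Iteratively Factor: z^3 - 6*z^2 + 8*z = (z)*(z^2 - 6*z + 8) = z*(z - 2)*(z - 4)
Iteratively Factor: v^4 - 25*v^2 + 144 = (v + 3)*(v^3 - 3*v^2 - 16*v + 48) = (v - 3)*(v + 3)*(v^2 - 16) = (v - 4)*(v - 3)*(v + 3)*(v + 4)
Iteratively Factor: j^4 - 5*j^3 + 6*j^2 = (j - 3)*(j^3 - 2*j^2) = j*(j - 3)*(j^2 - 2*j) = j^2*(j - 3)*(j - 2)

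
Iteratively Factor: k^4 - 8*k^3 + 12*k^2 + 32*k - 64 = (k - 4)*(k^3 - 4*k^2 - 4*k + 16) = (k - 4)*(k + 2)*(k^2 - 6*k + 8) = (k - 4)*(k - 2)*(k + 2)*(k - 4)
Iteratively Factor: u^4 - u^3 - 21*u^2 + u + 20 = (u + 4)*(u^3 - 5*u^2 - u + 5) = (u + 1)*(u + 4)*(u^2 - 6*u + 5) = (u - 5)*(u + 1)*(u + 4)*(u - 1)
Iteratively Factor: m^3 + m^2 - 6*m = (m - 2)*(m^2 + 3*m) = m*(m - 2)*(m + 3)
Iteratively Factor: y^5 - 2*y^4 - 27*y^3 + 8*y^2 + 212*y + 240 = (y - 5)*(y^4 + 3*y^3 - 12*y^2 - 52*y - 48) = (y - 5)*(y + 2)*(y^3 + y^2 - 14*y - 24) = (y - 5)*(y + 2)*(y + 3)*(y^2 - 2*y - 8) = (y - 5)*(y + 2)^2*(y + 3)*(y - 4)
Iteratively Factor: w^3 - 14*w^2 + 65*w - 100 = (w - 4)*(w^2 - 10*w + 25) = (w - 5)*(w - 4)*(w - 5)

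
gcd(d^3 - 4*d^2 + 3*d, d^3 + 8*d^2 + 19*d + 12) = 1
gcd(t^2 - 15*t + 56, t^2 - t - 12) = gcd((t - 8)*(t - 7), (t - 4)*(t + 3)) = 1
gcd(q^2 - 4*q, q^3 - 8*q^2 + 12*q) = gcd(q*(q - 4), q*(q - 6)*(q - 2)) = q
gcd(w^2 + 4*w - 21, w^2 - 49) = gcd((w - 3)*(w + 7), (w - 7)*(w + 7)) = w + 7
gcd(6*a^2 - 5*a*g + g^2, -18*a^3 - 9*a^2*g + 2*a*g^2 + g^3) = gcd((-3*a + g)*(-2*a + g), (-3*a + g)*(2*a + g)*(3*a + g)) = 3*a - g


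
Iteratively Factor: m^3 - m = (m + 1)*(m^2 - m) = m*(m + 1)*(m - 1)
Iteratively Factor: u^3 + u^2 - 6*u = (u - 2)*(u^2 + 3*u) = u*(u - 2)*(u + 3)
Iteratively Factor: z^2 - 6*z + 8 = (z - 2)*(z - 4)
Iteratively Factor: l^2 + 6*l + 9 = (l + 3)*(l + 3)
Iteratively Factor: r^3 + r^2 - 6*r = (r - 2)*(r^2 + 3*r) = r*(r - 2)*(r + 3)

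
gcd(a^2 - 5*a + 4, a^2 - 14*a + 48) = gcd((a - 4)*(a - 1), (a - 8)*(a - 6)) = 1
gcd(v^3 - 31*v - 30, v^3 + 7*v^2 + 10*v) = v + 5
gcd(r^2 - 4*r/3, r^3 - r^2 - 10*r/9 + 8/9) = r - 4/3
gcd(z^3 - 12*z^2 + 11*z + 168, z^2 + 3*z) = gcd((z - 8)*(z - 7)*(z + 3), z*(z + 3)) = z + 3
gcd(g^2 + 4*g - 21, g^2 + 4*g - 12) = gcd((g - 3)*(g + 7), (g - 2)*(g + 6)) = 1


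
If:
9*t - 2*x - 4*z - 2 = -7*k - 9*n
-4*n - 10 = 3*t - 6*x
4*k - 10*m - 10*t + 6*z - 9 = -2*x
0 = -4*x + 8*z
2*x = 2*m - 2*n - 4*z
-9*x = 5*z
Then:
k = 101/106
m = -895/106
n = -895/106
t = 420/53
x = 0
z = 0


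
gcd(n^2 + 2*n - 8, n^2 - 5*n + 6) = n - 2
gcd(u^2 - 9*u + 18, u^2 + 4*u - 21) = u - 3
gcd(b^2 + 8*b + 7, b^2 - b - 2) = b + 1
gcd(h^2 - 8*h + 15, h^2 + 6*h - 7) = 1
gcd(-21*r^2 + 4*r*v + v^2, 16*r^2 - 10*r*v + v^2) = 1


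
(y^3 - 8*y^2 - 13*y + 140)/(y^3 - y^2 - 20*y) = (y - 7)/y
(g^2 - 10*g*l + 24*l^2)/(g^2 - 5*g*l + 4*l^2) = (g - 6*l)/(g - l)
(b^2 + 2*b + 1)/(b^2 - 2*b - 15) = (b^2 + 2*b + 1)/(b^2 - 2*b - 15)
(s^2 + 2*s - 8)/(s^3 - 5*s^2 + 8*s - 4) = (s + 4)/(s^2 - 3*s + 2)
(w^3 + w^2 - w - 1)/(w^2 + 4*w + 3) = (w^2 - 1)/(w + 3)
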